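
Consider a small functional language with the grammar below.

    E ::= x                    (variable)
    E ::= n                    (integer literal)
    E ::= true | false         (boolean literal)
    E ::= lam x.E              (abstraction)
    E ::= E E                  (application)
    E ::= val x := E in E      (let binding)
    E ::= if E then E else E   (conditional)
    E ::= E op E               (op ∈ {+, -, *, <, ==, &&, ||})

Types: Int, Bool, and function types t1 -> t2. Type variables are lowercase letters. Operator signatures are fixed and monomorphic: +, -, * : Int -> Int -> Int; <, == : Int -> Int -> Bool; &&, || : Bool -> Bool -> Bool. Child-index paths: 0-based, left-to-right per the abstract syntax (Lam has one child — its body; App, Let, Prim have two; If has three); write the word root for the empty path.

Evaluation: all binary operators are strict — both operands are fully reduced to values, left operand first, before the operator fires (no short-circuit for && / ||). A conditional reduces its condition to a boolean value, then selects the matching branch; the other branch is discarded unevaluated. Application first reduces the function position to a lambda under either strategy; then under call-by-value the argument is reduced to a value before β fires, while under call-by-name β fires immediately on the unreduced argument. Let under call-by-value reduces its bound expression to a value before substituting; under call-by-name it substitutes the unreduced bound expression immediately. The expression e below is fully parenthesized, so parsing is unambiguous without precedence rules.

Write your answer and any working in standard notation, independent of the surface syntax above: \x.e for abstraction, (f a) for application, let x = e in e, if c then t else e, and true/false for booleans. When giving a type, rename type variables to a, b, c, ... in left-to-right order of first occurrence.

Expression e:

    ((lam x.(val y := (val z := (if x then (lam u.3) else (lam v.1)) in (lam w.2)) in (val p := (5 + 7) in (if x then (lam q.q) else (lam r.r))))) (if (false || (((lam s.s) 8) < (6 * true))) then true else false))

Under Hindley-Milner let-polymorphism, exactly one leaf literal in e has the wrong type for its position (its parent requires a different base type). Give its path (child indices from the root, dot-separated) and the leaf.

Answer: 1.0.1.1.1 : true

Trace:
x : a
  unify a ~ Bool
\u._ : b -> Int
\v._ : c -> Int
  unify b -> Int ~ c -> Int
  unify b ~ c
  unify Int ~ Int
let z : forall. c -> Int
\w._ : d -> Int
let y : forall. d -> Int
  unify Int ~ Int
  unify Int ~ Int
let p : Int
x : Bool
  unify Bool ~ Bool
q : e
\q._ : e -> e
r : f
\r._ : f -> f
  unify e -> e ~ f -> f
  unify e ~ f
  unify f ~ f
\x._ : Bool -> f -> f
  unify Bool ~ Bool
s : g
\s._ : g -> g
  unify g -> g ~ Int -> h
  unify g ~ Int
  unify Int ~ h
_ _ : Int
  unify Int ~ Int
  unify Int ~ Int
  unify Bool ~ Int
  FAIL: mismatch Bool ~ Int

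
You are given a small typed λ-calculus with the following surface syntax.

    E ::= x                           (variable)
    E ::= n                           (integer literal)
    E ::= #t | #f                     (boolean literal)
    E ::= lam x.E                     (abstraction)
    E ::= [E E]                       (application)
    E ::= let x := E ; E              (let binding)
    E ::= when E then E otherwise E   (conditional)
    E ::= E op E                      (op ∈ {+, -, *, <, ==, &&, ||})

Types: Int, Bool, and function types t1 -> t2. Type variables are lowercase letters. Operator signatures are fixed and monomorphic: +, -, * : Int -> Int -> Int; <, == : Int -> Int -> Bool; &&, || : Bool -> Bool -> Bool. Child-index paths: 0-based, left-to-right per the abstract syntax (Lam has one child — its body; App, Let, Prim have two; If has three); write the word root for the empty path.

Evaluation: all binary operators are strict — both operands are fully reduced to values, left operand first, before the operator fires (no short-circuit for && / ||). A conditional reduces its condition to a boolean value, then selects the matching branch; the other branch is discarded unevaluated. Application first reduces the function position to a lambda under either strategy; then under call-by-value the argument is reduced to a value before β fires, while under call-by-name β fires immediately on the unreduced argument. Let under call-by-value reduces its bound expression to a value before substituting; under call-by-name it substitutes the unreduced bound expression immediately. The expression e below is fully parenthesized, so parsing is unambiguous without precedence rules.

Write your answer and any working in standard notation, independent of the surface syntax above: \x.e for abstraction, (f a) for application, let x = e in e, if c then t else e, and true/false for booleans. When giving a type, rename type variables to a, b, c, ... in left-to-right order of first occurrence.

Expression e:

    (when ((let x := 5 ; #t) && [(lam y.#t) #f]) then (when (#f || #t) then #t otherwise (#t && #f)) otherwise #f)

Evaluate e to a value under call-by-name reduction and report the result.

Answer: true

Trace:
step 0: (if ((let x = 5 in true) && ((\y.true) false)) then (if (false || true) then true else (true && false)) else false)
step 1: [let@0.0] (if (true && ((\y.true) false)) then (if (false || true) then true else (true && false)) else false)
step 2: [beta@0.1] (if (true && true) then (if (false || true) then true else (true && false)) else false)
step 3: [delta@0] (if true then (if (false || true) then true else (true && false)) else false)
step 4: [if@root] (if (false || true) then true else (true && false))
step 5: [delta@0] (if true then true else (true && false))
step 6: [if@root] true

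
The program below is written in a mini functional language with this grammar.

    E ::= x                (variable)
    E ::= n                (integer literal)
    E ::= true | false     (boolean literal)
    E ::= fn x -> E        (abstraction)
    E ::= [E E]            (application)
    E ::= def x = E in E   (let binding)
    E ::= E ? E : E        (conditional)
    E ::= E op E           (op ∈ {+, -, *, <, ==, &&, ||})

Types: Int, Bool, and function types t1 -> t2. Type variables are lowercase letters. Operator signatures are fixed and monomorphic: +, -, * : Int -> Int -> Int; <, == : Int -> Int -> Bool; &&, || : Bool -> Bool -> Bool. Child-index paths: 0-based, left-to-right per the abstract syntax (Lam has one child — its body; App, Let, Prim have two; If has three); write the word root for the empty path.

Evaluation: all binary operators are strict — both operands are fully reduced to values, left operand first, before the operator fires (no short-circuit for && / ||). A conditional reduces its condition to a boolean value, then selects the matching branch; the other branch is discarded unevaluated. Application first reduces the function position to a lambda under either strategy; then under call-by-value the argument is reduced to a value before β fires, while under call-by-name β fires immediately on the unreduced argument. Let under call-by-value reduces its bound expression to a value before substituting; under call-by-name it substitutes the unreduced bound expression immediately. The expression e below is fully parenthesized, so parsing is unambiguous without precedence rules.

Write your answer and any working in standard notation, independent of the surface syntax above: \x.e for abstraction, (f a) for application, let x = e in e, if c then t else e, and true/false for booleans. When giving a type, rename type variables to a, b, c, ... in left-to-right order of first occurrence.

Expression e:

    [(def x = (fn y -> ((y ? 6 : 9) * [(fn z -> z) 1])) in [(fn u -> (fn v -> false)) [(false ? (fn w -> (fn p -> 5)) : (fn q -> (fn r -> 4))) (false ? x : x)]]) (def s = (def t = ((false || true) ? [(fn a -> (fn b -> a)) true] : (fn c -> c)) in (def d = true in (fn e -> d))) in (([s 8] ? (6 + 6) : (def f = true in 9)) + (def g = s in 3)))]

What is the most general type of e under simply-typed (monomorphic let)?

Trace:
y : a
  unify a ~ Bool
  unify Int ~ Int
  unify Int ~ Int
z : b
\z._ : b -> b
  unify b -> b ~ Int -> c
  unify b ~ Int
  unify Int ~ c
_ _ : Int
  unify Int ~ Int
\y._ : Bool -> Int
let x : Bool -> Int
\v._ : e -> Bool
\u._ : d -> e -> Bool
  unify Bool ~ Bool
\p._ : g -> Int
\w._ : f -> g -> Int
\r._ : i -> Int
\q._ : h -> i -> Int
  unify f -> g -> Int ~ h -> i -> Int
  unify f ~ h
  unify g -> Int ~ i -> Int
  unify g ~ i
  unify Int ~ Int
  unify Bool ~ Bool
x : Bool -> Int
x : Bool -> Int
  unify Bool -> Int ~ Bool -> Int
  unify Bool ~ Bool
  unify Int ~ Int
  unify h -> i -> Int ~ (Bool -> Int) -> j
  unify h ~ Bool -> Int
  unify i -> Int ~ j
_ _ : i -> Int
  unify d -> e -> Bool ~ (i -> Int) -> k
  unify d ~ i -> Int
  unify e -> Bool ~ k
_ _ : e -> Bool
  unify Bool ~ Bool
  unify Bool ~ Bool
  unify Bool ~ Bool
a : l
\b._ : m -> l
\a._ : l -> m -> l
  unify l -> m -> l ~ Bool -> n
  unify l ~ Bool
  unify m -> Bool ~ n
_ _ : m -> Bool
c : o
\c._ : o -> o
  unify m -> Bool ~ o -> o
  unify m ~ o
  unify Bool ~ o
let t : Bool -> Bool
let d : Bool
d : Bool
\e._ : p -> Bool
let s : p -> Bool
s : p -> Bool
  unify p -> Bool ~ Int -> q
  unify p ~ Int
  unify Bool ~ q
_ _ : Bool
  unify Bool ~ Bool
  unify Int ~ Int
  unify Int ~ Int
let f : Bool
  unify Int ~ Int
  unify Int ~ Int
s : Int -> Bool
let g : Int -> Bool
  unify Int ~ Int
  unify e -> Bool ~ Int -> r
  unify e ~ Int
  unify Bool ~ r
_ _ : Bool

Answer: Bool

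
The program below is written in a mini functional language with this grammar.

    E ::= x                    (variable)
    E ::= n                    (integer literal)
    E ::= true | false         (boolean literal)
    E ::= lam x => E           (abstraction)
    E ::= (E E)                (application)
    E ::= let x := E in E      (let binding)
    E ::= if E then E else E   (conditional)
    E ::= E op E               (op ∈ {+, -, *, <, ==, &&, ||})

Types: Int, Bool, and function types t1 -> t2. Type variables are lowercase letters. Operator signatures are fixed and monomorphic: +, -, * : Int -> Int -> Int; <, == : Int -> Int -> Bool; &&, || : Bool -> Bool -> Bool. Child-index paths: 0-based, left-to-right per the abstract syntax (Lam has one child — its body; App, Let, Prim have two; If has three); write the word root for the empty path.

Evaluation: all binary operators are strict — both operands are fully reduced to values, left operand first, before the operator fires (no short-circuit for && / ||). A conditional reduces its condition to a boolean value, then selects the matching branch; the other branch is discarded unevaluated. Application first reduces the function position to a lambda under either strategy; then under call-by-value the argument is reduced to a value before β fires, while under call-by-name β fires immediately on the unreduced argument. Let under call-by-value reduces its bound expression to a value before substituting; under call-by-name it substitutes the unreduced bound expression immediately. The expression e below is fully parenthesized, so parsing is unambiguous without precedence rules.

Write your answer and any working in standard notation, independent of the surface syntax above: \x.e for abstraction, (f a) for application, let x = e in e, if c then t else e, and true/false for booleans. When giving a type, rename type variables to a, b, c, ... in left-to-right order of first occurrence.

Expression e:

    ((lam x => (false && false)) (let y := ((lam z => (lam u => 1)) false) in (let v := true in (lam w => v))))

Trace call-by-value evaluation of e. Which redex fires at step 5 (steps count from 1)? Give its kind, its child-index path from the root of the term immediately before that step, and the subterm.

Answer: delta at root : (false && false)

Working:
step 0: ((\x.(false && false)) (let y = ((\z.(\u.1)) false) in (let v = true in (\w.v))))
step 1: [beta@1.0] ((\x.(false && false)) (let y = (\u.1) in (let v = true in (\w.v))))
step 2: [let@1] ((\x.(false && false)) (let v = true in (\w.v)))
step 3: [let@1] ((\x.(false && false)) (\w.true))
step 4: [beta@root] (false && false)
step 5: [delta@root] false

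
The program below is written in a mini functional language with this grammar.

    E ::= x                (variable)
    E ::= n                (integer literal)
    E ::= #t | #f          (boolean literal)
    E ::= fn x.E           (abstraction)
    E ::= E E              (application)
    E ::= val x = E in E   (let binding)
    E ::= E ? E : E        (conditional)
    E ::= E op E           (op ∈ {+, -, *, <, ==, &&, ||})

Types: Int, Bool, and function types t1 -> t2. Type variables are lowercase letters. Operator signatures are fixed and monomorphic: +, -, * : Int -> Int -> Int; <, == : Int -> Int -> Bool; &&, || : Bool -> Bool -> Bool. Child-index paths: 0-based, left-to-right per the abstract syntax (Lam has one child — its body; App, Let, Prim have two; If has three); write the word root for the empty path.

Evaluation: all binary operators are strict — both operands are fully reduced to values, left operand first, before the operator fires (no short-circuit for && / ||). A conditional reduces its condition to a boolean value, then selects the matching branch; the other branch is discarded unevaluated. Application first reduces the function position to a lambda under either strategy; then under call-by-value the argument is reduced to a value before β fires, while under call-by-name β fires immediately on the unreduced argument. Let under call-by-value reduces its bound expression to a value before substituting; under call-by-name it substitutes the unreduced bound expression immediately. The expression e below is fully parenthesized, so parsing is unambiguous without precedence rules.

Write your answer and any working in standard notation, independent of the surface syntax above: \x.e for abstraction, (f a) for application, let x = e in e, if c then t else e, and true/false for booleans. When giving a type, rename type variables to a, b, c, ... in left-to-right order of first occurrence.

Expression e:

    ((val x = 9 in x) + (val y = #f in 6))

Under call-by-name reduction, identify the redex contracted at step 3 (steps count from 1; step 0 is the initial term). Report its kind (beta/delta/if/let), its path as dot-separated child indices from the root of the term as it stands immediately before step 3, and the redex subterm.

Answer: delta at root : (9 + 6)

Derivation:
step 0: ((let x = 9 in x) + (let y = false in 6))
step 1: [let@0] (9 + (let y = false in 6))
step 2: [let@1] (9 + 6)
step 3: [delta@root] 15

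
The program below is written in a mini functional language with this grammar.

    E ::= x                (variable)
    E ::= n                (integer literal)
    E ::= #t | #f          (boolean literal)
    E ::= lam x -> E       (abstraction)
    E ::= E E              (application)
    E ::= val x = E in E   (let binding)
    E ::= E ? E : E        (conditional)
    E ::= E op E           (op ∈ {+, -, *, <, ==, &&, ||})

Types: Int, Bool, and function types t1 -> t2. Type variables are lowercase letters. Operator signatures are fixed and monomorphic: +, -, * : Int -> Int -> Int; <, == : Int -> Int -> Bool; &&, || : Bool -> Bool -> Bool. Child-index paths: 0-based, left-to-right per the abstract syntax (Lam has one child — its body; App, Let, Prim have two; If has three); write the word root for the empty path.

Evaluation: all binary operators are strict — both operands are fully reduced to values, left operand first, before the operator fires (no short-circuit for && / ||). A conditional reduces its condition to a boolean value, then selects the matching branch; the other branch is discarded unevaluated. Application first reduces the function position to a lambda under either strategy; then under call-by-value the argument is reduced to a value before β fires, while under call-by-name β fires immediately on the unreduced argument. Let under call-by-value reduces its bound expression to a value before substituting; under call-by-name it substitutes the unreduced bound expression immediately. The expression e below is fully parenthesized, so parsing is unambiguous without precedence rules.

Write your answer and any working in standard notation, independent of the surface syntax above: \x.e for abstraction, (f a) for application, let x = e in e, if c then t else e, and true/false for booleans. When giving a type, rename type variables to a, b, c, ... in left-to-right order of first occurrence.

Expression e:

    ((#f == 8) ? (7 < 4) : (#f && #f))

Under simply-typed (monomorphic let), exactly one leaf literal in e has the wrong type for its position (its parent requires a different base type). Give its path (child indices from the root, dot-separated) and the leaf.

Trace:
  unify Bool ~ Int
  FAIL: mismatch Bool ~ Int

Answer: 0.0 : false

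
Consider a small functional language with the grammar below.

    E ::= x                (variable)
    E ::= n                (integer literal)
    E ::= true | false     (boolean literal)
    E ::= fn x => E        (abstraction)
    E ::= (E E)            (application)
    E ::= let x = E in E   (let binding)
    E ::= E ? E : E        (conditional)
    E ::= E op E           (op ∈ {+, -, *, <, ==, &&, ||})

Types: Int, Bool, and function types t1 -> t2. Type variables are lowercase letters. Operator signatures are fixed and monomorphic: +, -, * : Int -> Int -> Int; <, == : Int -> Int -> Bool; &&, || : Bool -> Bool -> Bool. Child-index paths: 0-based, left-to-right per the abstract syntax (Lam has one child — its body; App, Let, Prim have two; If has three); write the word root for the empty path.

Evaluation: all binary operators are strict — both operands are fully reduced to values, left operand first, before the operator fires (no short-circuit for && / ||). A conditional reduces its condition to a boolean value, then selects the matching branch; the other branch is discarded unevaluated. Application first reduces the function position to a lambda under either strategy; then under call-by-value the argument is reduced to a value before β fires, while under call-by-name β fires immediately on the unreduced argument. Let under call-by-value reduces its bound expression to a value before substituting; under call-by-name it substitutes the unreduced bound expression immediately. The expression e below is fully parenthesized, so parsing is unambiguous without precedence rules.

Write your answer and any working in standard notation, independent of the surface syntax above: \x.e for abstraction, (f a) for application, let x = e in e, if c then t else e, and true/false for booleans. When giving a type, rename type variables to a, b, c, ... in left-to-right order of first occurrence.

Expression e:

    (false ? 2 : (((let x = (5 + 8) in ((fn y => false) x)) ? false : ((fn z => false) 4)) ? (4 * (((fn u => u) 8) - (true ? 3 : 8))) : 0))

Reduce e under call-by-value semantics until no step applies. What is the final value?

Working:
step 0: (if false then 2 else (if (if (let x = (5 + 8) in ((\y.false) x)) then false else ((\z.false) 4)) then (4 * (((\u.u) 8) - (if true then 3 else 8))) else 0))
step 1: [if@root] (if (if (let x = (5 + 8) in ((\y.false) x)) then false else ((\z.false) 4)) then (4 * (((\u.u) 8) - (if true then 3 else 8))) else 0)
step 2: [delta@0.0.0] (if (if (let x = 13 in ((\y.false) x)) then false else ((\z.false) 4)) then (4 * (((\u.u) 8) - (if true then 3 else 8))) else 0)
step 3: [let@0.0] (if (if ((\y.false) 13) then false else ((\z.false) 4)) then (4 * (((\u.u) 8) - (if true then 3 else 8))) else 0)
step 4: [beta@0.0] (if (if false then false else ((\z.false) 4)) then (4 * (((\u.u) 8) - (if true then 3 else 8))) else 0)
step 5: [if@0] (if ((\z.false) 4) then (4 * (((\u.u) 8) - (if true then 3 else 8))) else 0)
step 6: [beta@0] (if false then (4 * (((\u.u) 8) - (if true then 3 else 8))) else 0)
step 7: [if@root] 0

Answer: 0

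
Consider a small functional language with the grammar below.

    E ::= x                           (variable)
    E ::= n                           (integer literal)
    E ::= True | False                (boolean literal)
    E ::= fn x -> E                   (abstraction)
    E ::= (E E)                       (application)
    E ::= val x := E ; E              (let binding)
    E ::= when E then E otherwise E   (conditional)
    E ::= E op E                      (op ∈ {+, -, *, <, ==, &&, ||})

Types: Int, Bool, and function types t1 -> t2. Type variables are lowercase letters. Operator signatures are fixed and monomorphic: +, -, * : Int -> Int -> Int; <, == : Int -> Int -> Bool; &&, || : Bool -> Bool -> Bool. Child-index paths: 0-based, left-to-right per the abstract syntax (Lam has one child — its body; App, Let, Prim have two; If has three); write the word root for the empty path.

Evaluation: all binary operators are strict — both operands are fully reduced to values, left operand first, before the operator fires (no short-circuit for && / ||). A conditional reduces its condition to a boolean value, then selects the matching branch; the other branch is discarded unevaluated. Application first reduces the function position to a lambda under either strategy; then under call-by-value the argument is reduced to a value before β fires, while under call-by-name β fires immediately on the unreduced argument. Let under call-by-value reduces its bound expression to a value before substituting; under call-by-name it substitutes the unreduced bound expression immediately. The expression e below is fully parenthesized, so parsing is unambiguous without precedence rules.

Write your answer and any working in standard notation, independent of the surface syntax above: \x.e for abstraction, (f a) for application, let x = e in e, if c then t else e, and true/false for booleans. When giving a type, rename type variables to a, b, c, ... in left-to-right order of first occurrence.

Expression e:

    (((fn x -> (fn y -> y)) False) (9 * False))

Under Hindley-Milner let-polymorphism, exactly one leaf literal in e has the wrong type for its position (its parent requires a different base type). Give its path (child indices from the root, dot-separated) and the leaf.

Trace:
y : b
\y._ : b -> b
\x._ : a -> b -> b
  unify a -> b -> b ~ Bool -> c
  unify a ~ Bool
  unify b -> b ~ c
_ _ : b -> b
  unify Int ~ Int
  unify Bool ~ Int
  FAIL: mismatch Bool ~ Int

Answer: 1.1 : false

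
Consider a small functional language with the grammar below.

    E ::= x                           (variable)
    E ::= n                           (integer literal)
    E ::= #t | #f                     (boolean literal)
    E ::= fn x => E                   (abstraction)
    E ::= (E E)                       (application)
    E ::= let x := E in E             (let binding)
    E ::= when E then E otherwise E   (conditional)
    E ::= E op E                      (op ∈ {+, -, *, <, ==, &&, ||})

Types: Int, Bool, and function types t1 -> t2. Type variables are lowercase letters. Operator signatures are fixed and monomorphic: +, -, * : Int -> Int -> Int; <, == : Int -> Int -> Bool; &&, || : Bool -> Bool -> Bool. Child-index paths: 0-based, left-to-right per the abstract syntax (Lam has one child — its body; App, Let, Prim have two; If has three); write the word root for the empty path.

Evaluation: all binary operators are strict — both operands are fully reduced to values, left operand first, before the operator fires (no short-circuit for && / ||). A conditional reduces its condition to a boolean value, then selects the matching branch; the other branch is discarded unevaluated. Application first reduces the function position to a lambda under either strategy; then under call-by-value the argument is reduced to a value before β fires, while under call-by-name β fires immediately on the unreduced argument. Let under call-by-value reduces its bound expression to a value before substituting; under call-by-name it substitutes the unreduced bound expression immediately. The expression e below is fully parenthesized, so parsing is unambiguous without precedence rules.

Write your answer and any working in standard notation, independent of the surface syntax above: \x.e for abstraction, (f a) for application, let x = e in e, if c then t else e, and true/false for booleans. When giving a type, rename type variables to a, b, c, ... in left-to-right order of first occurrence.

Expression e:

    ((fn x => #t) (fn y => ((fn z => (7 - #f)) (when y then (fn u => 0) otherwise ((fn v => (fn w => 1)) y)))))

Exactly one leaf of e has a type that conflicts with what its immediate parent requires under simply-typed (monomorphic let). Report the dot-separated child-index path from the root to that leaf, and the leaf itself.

Answer: 1.0.0.0.1 : false

Trace:
\x._ : a -> Bool
  unify Int ~ Int
  unify Bool ~ Int
  FAIL: mismatch Bool ~ Int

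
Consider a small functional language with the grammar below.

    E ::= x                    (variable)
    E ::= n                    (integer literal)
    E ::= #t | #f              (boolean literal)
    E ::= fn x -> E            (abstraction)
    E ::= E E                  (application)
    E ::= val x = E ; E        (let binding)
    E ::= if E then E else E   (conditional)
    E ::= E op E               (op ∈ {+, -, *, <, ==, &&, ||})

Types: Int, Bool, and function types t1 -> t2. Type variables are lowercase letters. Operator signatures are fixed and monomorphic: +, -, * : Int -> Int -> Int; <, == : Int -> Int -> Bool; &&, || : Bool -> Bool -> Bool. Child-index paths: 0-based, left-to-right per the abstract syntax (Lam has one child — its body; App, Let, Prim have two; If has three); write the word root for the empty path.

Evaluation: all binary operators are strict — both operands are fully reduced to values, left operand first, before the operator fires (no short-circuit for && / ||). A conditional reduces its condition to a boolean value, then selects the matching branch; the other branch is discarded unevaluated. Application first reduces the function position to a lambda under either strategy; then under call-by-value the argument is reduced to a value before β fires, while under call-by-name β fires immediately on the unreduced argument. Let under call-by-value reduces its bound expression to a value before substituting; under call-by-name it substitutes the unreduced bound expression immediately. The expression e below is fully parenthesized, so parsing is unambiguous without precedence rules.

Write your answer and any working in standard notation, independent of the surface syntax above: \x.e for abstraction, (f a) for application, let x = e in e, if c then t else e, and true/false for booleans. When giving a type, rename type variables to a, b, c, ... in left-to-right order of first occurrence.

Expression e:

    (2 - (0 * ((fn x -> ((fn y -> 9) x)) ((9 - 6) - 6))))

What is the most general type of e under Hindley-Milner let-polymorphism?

Answer: Int

Trace:
  unify Int ~ Int
  unify Int ~ Int
\y._ : b -> Int
x : a
  unify b -> Int ~ a -> c
  unify b ~ a
  unify Int ~ c
_ _ : Int
\x._ : a -> Int
  unify Int ~ Int
  unify Int ~ Int
  unify Int ~ Int
  unify Int ~ Int
  unify a -> Int ~ Int -> d
  unify a ~ Int
  unify Int ~ d
_ _ : Int
  unify Int ~ Int
  unify Int ~ Int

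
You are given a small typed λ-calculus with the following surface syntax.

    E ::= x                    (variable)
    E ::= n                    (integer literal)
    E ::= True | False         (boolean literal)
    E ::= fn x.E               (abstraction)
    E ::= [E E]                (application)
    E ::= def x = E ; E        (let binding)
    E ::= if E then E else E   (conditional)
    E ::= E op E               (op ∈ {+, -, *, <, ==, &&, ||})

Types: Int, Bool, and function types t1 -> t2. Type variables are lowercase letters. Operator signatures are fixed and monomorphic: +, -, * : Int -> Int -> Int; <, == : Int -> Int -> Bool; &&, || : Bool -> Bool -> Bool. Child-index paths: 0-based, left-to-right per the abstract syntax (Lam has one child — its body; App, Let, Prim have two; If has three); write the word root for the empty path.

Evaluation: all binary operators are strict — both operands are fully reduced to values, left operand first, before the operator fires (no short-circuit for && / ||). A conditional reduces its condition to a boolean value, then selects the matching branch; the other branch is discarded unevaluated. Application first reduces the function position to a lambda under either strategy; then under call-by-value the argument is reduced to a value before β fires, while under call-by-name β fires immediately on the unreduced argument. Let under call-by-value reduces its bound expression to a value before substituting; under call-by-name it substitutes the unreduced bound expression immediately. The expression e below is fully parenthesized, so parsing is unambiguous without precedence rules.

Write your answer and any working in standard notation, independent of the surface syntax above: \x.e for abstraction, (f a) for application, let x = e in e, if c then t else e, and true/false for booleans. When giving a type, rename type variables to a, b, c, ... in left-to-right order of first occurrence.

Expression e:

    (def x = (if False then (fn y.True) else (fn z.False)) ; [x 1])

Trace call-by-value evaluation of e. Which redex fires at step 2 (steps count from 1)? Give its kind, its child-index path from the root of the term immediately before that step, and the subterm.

Derivation:
step 0: (let x = (if false then (\y.true) else (\z.false)) in (x 1))
step 1: [if@0] (let x = (\z.false) in (x 1))
step 2: [let@root] ((\z.false) 1)

Answer: let at root : (let x = (\z.false) in (x 1))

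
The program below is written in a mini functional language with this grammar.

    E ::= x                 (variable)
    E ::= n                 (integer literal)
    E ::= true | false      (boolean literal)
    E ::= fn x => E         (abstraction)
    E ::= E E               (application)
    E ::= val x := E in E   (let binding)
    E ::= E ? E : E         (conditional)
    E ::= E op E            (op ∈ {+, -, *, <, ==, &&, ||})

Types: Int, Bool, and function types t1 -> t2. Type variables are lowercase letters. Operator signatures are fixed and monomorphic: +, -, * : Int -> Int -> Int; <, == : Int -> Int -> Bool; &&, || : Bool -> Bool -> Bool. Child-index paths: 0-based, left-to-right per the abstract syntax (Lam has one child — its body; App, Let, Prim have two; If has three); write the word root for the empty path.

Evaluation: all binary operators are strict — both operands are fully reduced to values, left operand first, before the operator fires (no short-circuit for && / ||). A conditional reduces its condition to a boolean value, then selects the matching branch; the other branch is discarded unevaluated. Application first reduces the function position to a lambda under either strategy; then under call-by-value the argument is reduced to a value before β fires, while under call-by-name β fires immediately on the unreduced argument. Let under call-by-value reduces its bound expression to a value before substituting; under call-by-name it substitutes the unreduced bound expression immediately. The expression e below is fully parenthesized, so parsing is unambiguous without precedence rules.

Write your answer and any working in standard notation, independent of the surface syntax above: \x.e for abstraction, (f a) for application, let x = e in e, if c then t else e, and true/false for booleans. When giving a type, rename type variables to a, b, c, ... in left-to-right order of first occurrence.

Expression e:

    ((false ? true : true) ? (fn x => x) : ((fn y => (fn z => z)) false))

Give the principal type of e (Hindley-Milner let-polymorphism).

Answer: a -> a

Derivation:
  unify Bool ~ Bool
  unify Bool ~ Bool
  unify Bool ~ Bool
x : a
\x._ : a -> a
z : c
\z._ : c -> c
\y._ : b -> c -> c
  unify b -> c -> c ~ Bool -> d
  unify b ~ Bool
  unify c -> c ~ d
_ _ : c -> c
  unify a -> a ~ c -> c
  unify a ~ c
  unify c ~ c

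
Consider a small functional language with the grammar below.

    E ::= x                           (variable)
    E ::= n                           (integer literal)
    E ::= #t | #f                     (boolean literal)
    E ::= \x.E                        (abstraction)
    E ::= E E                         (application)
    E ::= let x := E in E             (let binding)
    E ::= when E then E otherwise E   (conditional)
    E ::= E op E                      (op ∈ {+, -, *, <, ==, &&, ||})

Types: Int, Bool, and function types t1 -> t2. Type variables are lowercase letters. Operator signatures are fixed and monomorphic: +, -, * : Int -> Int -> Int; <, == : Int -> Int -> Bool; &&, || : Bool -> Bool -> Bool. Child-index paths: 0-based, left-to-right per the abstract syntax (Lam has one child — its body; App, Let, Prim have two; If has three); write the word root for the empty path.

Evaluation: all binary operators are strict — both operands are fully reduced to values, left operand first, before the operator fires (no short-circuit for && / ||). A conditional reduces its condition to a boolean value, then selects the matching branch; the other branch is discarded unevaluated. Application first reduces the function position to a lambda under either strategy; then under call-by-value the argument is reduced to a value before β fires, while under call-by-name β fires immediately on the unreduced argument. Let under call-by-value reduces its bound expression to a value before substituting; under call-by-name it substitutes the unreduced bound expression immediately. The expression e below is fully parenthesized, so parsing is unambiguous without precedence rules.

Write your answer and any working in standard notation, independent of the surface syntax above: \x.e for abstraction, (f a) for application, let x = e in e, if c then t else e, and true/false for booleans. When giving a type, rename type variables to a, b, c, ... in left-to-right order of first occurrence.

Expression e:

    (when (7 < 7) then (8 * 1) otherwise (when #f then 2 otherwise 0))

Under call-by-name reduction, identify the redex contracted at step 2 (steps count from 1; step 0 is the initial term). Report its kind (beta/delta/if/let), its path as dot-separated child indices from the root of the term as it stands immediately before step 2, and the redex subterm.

Answer: if at root : (if false then (8 * 1) else (if false then 2 else 0))

Trace:
step 0: (if (7 < 7) then (8 * 1) else (if false then 2 else 0))
step 1: [delta@0] (if false then (8 * 1) else (if false then 2 else 0))
step 2: [if@root] (if false then 2 else 0)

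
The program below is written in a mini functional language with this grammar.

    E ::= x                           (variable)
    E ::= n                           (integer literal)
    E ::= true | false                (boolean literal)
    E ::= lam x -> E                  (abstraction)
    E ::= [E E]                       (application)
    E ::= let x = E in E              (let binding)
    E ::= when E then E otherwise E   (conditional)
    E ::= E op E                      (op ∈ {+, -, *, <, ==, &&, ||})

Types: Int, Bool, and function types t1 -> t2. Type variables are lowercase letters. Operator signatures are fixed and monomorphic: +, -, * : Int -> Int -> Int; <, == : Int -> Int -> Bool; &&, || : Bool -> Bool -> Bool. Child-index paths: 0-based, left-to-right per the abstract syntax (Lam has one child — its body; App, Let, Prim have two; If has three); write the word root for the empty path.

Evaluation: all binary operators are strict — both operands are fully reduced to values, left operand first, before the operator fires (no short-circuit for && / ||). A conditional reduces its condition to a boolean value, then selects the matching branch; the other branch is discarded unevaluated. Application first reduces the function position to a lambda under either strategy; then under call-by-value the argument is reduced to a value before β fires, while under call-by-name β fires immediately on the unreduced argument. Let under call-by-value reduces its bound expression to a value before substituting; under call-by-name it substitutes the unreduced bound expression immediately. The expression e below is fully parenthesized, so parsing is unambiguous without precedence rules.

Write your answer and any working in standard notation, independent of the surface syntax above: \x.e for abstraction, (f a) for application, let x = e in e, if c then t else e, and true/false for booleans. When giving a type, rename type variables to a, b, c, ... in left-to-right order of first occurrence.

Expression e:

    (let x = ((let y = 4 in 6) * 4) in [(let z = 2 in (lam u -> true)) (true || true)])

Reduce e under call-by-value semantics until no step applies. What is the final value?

Answer: true

Trace:
step 0: (let x = ((let y = 4 in 6) * 4) in ((let z = 2 in (\u.true)) (true || true)))
step 1: [let@0.0] (let x = (6 * 4) in ((let z = 2 in (\u.true)) (true || true)))
step 2: [delta@0] (let x = 24 in ((let z = 2 in (\u.true)) (true || true)))
step 3: [let@root] ((let z = 2 in (\u.true)) (true || true))
step 4: [let@0] ((\u.true) (true || true))
step 5: [delta@1] ((\u.true) true)
step 6: [beta@root] true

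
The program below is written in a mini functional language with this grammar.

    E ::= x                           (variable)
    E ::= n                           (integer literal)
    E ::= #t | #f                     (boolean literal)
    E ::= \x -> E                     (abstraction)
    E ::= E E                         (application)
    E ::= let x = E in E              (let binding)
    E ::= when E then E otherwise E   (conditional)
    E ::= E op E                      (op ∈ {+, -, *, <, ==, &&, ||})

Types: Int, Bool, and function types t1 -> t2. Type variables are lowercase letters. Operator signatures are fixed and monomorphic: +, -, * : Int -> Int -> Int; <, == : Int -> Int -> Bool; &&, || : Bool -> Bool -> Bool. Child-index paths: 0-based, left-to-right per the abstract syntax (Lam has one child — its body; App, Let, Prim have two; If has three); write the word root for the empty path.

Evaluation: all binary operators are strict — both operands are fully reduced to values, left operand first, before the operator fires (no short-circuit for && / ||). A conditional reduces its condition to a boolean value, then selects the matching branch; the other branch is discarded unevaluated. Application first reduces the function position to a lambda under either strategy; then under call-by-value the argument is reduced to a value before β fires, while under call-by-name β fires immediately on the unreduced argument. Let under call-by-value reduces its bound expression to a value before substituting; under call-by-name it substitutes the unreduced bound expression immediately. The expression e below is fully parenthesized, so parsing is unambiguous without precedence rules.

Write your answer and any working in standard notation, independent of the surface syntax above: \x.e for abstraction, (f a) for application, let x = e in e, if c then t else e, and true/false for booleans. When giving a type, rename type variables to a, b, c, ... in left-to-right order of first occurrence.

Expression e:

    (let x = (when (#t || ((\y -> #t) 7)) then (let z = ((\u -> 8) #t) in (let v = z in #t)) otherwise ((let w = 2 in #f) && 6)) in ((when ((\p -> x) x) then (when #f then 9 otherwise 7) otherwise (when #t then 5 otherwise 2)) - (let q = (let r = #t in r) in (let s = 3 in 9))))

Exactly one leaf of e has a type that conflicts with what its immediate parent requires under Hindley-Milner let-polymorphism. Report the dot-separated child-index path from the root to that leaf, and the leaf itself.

Answer: 0.2.1 : 6

Derivation:
  unify Bool ~ Bool
\y._ : a -> Bool
  unify a -> Bool ~ Int -> b
  unify a ~ Int
  unify Bool ~ b
_ _ : Bool
  unify Bool ~ Bool
  unify Bool ~ Bool
\u._ : c -> Int
  unify c -> Int ~ Bool -> d
  unify c ~ Bool
  unify Int ~ d
_ _ : Int
let z : Int
z : Int
let v : Int
let w : Int
  unify Bool ~ Bool
  unify Int ~ Bool
  FAIL: mismatch Int ~ Bool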